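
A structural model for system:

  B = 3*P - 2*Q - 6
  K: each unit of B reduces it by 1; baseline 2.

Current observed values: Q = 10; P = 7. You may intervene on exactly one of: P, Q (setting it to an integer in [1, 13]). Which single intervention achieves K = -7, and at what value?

set Q = 3

Intervening on P: K = -3*P + 28. Reaching -7 requires P = 35/3, not an integer.
Intervening on Q: with other inputs at their observed values, K = 2*Q - 13. Solving for -7 gives Q = 3, within [1, 13].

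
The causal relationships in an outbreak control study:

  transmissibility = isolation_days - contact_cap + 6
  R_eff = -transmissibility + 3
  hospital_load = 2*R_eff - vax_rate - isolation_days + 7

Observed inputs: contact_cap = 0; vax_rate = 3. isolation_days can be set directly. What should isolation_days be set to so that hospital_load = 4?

isolation_days = -2

Substituting into the transmissibility equation gives transmissibility = isolation_days + 6.
R_eff becomes -isolation_days - 3.
Substituting into the hospital_load equation gives hospital_load = -3*isolation_days - 2.
Solve -3*isolation_days - 2 = 4: isolation_days = (4 + 2) / -3 = -2.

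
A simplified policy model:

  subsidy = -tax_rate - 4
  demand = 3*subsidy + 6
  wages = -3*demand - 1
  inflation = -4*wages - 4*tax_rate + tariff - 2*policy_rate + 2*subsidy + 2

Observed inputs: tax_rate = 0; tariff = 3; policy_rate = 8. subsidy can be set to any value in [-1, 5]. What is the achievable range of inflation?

27 to 255

Intervening on subsidy fixes its value directly, overriding its dependence on tax_rate.
Substituting into the wages equation gives wages = -9*subsidy - 19.
inflation becomes 38*subsidy + 65.
Linear in subsidy, so extremes are at the endpoints: subsidy = -1 gives inflation = 27; subsidy = 5 gives inflation = 255.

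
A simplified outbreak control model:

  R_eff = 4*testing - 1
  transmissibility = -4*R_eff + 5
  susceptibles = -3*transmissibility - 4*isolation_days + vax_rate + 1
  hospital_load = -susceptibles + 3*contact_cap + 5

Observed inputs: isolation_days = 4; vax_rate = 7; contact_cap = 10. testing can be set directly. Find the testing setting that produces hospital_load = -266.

Substituting into the transmissibility equation gives transmissibility = -16*testing + 9.
This gives susceptibles = 48*testing - 35.
Substituting into the hospital_load equation gives hospital_load = -48*testing + 70.
Solve -48*testing + 70 = -266: testing = (-266 - 70) / -48 = 7.

testing = 7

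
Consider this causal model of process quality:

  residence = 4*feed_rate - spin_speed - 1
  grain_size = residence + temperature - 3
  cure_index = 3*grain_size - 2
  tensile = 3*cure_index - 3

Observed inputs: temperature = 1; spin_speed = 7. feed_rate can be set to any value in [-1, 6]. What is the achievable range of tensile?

-135 to 117

Substituting into the residence equation gives residence = 4*feed_rate - 8.
So grain_size = 4*feed_rate - 10.
This gives cure_index = 12*feed_rate - 32.
tensile becomes 36*feed_rate - 99.
Linear in feed_rate, so extremes are at the endpoints: feed_rate = -1 gives tensile = -135; feed_rate = 6 gives tensile = 117.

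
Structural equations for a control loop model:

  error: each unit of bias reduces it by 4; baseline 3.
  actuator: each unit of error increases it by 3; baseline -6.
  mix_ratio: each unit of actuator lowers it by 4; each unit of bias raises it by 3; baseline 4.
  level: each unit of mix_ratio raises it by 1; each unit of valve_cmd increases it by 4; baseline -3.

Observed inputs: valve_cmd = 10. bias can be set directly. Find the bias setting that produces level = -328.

Substituting into the actuator equation gives actuator = -12*bias + 3.
This gives mix_ratio = 51*bias - 8.
Substituting into the level equation gives level = 51*bias + 29.
Solve 51*bias + 29 = -328: bias = (-328 - 29) / 51 = -7.

bias = -7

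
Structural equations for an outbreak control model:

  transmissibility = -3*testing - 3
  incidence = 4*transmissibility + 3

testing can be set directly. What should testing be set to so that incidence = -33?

Substituting into the incidence equation gives incidence = -12*testing - 9.
Solve -12*testing - 9 = -33: testing = (-33 + 9) / -12 = 2.

testing = 2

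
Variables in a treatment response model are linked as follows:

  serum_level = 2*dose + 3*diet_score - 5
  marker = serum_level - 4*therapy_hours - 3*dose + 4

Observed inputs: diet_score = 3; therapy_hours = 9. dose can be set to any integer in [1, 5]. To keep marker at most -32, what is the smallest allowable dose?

dose = 4

Substituting into the serum_level equation gives serum_level = 2*dose + 4.
marker becomes -dose - 28.
Require -dose - 28 ≤ -32, so dose ≥ 4.
The smallest integer in [1, 5] satisfying this is 4.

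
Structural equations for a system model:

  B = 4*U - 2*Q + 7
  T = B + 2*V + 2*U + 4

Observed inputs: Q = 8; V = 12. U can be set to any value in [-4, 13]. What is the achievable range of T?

Substituting into the B equation gives B = 4*U - 9.
Substituting into the T equation gives T = 6*U + 19.
Linear in U, so extremes are at the endpoints: U = -4 gives T = -5; U = 13 gives T = 97.

-5 to 97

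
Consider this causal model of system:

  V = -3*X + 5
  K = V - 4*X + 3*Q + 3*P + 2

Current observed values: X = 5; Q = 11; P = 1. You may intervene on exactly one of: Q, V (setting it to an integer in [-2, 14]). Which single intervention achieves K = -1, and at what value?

Intervening on Q: with other inputs at their observed values, K = 3*Q - 25. Solving for -1 gives Q = 8, within [-2, 14].
Intervening on V: K = V + 18. Reaching -1 requires V = -19, outside [-2, 14].

set Q = 8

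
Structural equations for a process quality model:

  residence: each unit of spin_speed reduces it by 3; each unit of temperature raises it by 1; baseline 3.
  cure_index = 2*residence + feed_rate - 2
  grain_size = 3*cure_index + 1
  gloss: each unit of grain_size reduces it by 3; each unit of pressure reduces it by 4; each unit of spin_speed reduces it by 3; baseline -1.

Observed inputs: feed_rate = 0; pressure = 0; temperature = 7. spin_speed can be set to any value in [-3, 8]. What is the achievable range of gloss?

Substituting into the residence equation gives residence = -3*spin_speed + 10.
Substituting into the cure_index equation gives cure_index = -6*spin_speed + 18.
grain_size becomes -18*spin_speed + 55.
Substituting into the gloss equation gives gloss = 51*spin_speed - 166.
Linear in spin_speed, so extremes are at the endpoints: spin_speed = -3 gives gloss = -319; spin_speed = 8 gives gloss = 242.

-319 to 242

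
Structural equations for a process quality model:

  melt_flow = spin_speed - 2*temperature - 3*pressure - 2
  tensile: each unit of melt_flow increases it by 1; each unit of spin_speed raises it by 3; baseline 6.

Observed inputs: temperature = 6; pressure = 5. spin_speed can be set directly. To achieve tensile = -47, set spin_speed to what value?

Substituting into the melt_flow equation gives melt_flow = spin_speed - 29.
tensile becomes 4*spin_speed - 23.
Solve 4*spin_speed - 23 = -47: spin_speed = (-47 + 23) / 4 = -6.

spin_speed = -6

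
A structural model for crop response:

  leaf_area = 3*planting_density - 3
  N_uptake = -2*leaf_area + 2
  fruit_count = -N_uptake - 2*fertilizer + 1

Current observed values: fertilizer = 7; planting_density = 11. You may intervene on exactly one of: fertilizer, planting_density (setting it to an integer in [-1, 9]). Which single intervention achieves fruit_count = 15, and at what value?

Intervening on fertilizer: fruit_count = -2*fertilizer + 59. Reaching 15 requires fertilizer = 22, outside [-1, 9].
Intervening on planting_density: with other inputs at their observed values, fruit_count = 6*planting_density - 21. Solving for 15 gives planting_density = 6, within [-1, 9].

set planting_density = 6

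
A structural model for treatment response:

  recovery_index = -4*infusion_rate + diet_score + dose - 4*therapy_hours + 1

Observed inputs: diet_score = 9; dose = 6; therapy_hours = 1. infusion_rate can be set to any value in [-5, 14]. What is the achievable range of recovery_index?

-44 to 32

Substituting into the recovery_index equation gives recovery_index = -4*infusion_rate + 12.
Linear in infusion_rate, so extremes are at the endpoints: infusion_rate = -5 gives recovery_index = 32; infusion_rate = 14 gives recovery_index = -44.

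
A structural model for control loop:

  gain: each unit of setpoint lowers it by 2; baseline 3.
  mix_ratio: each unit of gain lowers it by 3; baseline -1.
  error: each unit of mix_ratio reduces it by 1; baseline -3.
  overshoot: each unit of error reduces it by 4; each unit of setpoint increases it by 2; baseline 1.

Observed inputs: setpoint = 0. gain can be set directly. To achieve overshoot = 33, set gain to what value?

gain = -2

Intervening on gain fixes its value directly, overriding its dependence on setpoint.
Substituting into the error equation gives error = 3*gain - 2.
overshoot becomes -12*gain + 9.
Solve -12*gain + 9 = 33: gain = (33 - 9) / -12 = -2.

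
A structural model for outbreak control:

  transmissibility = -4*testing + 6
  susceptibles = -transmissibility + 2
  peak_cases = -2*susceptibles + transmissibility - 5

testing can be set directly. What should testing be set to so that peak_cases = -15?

Substituting into the susceptibles equation gives susceptibles = 4*testing - 4.
Substituting into the peak_cases equation gives peak_cases = -12*testing + 9.
Solve -12*testing + 9 = -15: testing = (-15 - 9) / -12 = 2.

testing = 2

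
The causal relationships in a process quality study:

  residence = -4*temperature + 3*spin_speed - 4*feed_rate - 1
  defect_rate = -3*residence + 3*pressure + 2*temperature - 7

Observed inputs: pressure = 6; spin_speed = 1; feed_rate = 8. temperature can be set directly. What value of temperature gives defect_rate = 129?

Substituting into the residence equation gives residence = -4*temperature - 30.
Substituting into the defect_rate equation gives defect_rate = 14*temperature + 101.
Solve 14*temperature + 101 = 129: temperature = (129 - 101) / 14 = 2.

temperature = 2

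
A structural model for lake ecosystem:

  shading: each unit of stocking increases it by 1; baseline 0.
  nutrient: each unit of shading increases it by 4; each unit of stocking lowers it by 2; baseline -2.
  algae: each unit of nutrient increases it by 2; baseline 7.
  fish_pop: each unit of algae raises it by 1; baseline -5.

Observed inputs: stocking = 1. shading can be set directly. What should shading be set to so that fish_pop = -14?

shading = -1

Intervening on shading fixes its value directly, overriding its dependence on stocking.
Substituting into the nutrient equation gives nutrient = 4*shading - 4.
Substituting into the algae equation gives algae = 8*shading - 1.
fish_pop becomes 8*shading - 6.
Solve 8*shading - 6 = -14: shading = (-14 + 6) / 8 = -1.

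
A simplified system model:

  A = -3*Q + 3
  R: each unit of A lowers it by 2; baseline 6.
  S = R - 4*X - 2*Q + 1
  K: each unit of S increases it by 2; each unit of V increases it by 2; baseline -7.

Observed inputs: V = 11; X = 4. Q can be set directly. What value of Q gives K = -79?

Q = -8

Substituting into the R equation gives R = 6*Q.
Substituting into the S equation gives S = 4*Q - 15.
K becomes 8*Q - 15.
Solve 8*Q - 15 = -79: Q = (-79 + 15) / 8 = -8.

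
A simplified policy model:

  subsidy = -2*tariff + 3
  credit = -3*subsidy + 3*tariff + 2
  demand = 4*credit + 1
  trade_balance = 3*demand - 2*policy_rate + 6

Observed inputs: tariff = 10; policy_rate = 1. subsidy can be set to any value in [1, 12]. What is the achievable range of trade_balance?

Intervening on subsidy fixes its value directly, overriding its dependence on tariff.
Substituting into the credit equation gives credit = -3*subsidy + 32.
So demand = -12*subsidy + 129.
Substituting into the trade_balance equation gives trade_balance = -36*subsidy + 391.
Linear in subsidy, so extremes are at the endpoints: subsidy = 1 gives trade_balance = 355; subsidy = 12 gives trade_balance = -41.

-41 to 355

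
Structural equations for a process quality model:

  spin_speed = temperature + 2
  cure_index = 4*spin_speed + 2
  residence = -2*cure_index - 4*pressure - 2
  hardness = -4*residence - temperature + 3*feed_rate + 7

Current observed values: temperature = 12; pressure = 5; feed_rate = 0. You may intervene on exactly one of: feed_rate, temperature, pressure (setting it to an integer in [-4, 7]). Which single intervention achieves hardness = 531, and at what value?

set pressure = 4

Intervening on feed_rate: hardness = 3*feed_rate + 547. Reaching 531 requires feed_rate = -16/3, not an integer.
Intervening on temperature: hardness = 31*temperature + 175. Reaching 531 requires temperature = 356/31, not an integer.
Intervening on pressure: with other inputs at their observed values, hardness = 16*pressure + 467. Solving for 531 gives pressure = 4, within [-4, 7].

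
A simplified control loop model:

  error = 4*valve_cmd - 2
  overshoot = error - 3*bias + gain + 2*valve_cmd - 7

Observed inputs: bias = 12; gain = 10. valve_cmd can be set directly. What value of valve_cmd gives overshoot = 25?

valve_cmd = 10

Substituting into the overshoot equation gives overshoot = 6*valve_cmd - 35.
Solve 6*valve_cmd - 35 = 25: valve_cmd = (25 + 35) / 6 = 10.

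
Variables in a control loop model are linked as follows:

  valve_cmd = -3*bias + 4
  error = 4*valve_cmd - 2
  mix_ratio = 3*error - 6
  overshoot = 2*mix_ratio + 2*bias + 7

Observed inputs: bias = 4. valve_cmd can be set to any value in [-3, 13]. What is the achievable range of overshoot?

Intervening on valve_cmd fixes its value directly, overriding its dependence on bias.
Substituting into the mix_ratio equation gives mix_ratio = 12*valve_cmd - 12.
overshoot becomes 24*valve_cmd - 9.
Linear in valve_cmd, so extremes are at the endpoints: valve_cmd = -3 gives overshoot = -81; valve_cmd = 13 gives overshoot = 303.

-81 to 303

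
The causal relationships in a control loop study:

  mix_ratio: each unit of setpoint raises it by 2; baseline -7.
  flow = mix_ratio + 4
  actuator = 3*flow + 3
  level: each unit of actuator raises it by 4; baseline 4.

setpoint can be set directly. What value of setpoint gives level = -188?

Substituting into the flow equation gives flow = 2*setpoint - 3.
This gives actuator = 6*setpoint - 6.
This gives level = 24*setpoint - 20.
Solve 24*setpoint - 20 = -188: setpoint = (-188 + 20) / 24 = -7.

setpoint = -7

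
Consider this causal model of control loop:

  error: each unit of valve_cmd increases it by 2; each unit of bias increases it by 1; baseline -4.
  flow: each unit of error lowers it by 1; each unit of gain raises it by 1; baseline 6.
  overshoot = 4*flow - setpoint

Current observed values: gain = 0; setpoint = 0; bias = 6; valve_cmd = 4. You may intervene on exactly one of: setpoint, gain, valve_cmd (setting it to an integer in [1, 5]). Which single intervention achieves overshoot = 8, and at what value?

Intervening on setpoint: overshoot = -setpoint - 16. Reaching 8 requires setpoint = -24, outside [1, 5].
Intervening on gain: overshoot = 4*gain - 16. Reaching 8 requires gain = 6, outside [1, 5].
Intervening on valve_cmd: with other inputs at their observed values, overshoot = -8*valve_cmd + 16. Solving for 8 gives valve_cmd = 1, within [1, 5].

set valve_cmd = 1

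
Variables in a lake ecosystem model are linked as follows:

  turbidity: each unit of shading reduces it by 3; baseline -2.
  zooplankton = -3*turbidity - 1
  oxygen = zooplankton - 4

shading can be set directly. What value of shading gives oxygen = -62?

Substituting into the zooplankton equation gives zooplankton = 9*shading + 5.
Substituting into the oxygen equation gives oxygen = 9*shading + 1.
Solve 9*shading + 1 = -62: shading = (-62 - 1) / 9 = -7.

shading = -7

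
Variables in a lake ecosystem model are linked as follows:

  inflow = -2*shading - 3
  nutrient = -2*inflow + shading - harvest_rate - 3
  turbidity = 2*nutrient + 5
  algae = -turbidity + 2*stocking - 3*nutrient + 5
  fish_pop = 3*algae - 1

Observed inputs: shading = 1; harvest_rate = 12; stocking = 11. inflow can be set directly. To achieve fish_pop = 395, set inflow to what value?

inflow = 4

Intervening on inflow fixes its value directly, overriding its dependence on shading.
Substituting into the nutrient equation gives nutrient = -2*inflow - 14.
This gives turbidity = -4*inflow - 23.
Substituting into the algae equation gives algae = 10*inflow + 92.
This gives fish_pop = 30*inflow + 275.
Solve 30*inflow + 275 = 395: inflow = (395 - 275) / 30 = 4.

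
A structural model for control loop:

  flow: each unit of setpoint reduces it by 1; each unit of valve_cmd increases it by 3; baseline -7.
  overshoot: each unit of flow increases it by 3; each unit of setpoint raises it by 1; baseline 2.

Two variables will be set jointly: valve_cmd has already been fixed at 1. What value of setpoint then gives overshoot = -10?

With valve_cmd held at 1:
Substituting into the flow equation gives flow = -setpoint - 4.
overshoot becomes -2*setpoint - 10.
Solve -2*setpoint - 10 = -10: setpoint = (-10 + 10) / -2 = 0.

setpoint = 0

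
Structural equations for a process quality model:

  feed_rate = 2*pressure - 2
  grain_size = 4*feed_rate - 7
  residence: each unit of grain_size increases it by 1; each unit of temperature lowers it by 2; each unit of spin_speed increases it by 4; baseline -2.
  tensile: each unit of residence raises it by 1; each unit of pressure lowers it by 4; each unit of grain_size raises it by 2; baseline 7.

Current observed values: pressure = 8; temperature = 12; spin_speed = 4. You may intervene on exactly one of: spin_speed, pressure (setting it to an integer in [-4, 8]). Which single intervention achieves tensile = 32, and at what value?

Intervening on spin_speed: tensile = 4*spin_speed + 96. Reaching 32 requires spin_speed = -16, outside [-4, 8].
Intervening on pressure: with other inputs at their observed values, tensile = 20*pressure - 48. Solving for 32 gives pressure = 4, within [-4, 8].

set pressure = 4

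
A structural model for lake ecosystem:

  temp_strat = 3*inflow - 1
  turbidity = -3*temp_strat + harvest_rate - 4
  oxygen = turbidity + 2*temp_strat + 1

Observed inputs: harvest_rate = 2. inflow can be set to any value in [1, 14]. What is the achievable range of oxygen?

Substituting into the turbidity equation gives turbidity = -9*inflow + 1.
So oxygen = -3*inflow.
Linear in inflow, so extremes are at the endpoints: inflow = 1 gives oxygen = -3; inflow = 14 gives oxygen = -42.

-42 to -3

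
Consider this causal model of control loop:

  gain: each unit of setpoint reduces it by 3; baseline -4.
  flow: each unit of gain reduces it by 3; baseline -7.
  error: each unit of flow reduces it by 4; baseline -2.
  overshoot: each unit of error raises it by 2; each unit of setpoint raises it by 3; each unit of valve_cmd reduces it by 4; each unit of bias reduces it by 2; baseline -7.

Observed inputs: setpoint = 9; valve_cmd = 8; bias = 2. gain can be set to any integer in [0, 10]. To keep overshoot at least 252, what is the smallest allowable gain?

gain = 9

Intervening on gain fixes its value directly, overriding its dependence on setpoint.
Substituting into the error equation gives error = 12*gain + 26.
This gives overshoot = 24*gain + 36.
Require 24*gain + 36 ≥ 252, so gain ≥ 9.
The smallest integer in [0, 10] satisfying this is 9.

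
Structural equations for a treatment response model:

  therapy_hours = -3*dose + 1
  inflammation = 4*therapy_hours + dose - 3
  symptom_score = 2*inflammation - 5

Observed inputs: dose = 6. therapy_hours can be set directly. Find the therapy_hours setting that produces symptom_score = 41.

therapy_hours = 5

Intervening on therapy_hours fixes its value directly, overriding its dependence on dose.
Substituting into the inflammation equation gives inflammation = 4*therapy_hours + 3.
So symptom_score = 8*therapy_hours + 1.
Solve 8*therapy_hours + 1 = 41: therapy_hours = (41 - 1) / 8 = 5.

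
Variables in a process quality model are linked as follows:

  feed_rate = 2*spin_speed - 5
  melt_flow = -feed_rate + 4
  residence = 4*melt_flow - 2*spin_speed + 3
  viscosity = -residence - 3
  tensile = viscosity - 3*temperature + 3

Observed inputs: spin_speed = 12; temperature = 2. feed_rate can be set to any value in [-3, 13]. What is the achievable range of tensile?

Intervening on feed_rate fixes its value directly, overriding its dependence on spin_speed.
Substituting into the residence equation gives residence = -4*feed_rate - 5.
So viscosity = 4*feed_rate + 2.
tensile becomes 4*feed_rate - 1.
Linear in feed_rate, so extremes are at the endpoints: feed_rate = -3 gives tensile = -13; feed_rate = 13 gives tensile = 51.

-13 to 51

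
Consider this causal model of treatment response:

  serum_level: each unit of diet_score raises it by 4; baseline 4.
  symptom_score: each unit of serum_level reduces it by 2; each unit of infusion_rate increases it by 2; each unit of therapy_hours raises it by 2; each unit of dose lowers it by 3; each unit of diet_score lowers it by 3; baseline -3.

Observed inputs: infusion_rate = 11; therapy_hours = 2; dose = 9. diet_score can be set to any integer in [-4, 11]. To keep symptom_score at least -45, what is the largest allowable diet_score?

diet_score = 3

Substituting into the symptom_score equation gives symptom_score = -11*diet_score - 12.
Require -11*diet_score - 12 ≥ -45, so diet_score ≤ 3.
The largest integer in [-4, 11] satisfying this is 3.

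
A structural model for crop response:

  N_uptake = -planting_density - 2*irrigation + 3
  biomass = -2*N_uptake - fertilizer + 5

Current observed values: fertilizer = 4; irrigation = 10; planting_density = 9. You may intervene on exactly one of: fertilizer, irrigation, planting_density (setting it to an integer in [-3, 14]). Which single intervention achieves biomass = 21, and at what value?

set irrigation = 2

Intervening on fertilizer: biomass = -fertilizer + 57. Reaching 21 requires fertilizer = 36, outside [-3, 14].
Intervening on irrigation: with other inputs at their observed values, biomass = 4*irrigation + 13. Solving for 21 gives irrigation = 2, within [-3, 14].
Intervening on planting_density: biomass = 2*planting_density + 35. Reaching 21 requires planting_density = -7, outside [-3, 14].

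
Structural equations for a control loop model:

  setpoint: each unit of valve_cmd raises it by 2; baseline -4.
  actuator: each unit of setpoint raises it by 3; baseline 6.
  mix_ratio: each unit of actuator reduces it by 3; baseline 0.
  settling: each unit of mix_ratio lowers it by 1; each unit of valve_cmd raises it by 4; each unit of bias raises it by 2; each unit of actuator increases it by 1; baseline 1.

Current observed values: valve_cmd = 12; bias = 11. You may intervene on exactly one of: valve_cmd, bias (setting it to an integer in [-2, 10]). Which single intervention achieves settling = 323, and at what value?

Intervening on valve_cmd: settling = 28*valve_cmd - 1. Reaching 323 requires valve_cmd = 81/7, not an integer.
Intervening on bias: with other inputs at their observed values, settling = 2*bias + 313. Solving for 323 gives bias = 5, within [-2, 10].

set bias = 5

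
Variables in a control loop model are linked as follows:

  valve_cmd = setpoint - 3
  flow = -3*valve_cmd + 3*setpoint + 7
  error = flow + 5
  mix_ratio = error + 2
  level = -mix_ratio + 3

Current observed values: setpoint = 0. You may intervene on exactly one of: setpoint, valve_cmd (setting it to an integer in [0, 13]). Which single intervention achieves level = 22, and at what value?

set valve_cmd = 11

Intervening on setpoint: the paths from setpoint to level cancel (net effect zero), leaving level = -20; 22 is unreachable this way.
Intervening on valve_cmd: with other inputs at their observed values, level = 3*valve_cmd - 11. Solving for 22 gives valve_cmd = 11, within [0, 13].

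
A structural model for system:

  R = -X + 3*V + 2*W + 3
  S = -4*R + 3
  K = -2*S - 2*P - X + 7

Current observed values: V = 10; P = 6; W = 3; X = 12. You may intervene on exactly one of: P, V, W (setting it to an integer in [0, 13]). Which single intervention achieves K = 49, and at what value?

Intervening on P: K = -2*P + 205. Reaching 49 requires P = 78, outside [0, 13].
Intervening on V: with other inputs at their observed values, K = 24*V - 47. Solving for 49 gives V = 4, within [0, 13].
Intervening on W: K = 16*W + 145. Reaching 49 requires W = -6, outside [0, 13].

set V = 4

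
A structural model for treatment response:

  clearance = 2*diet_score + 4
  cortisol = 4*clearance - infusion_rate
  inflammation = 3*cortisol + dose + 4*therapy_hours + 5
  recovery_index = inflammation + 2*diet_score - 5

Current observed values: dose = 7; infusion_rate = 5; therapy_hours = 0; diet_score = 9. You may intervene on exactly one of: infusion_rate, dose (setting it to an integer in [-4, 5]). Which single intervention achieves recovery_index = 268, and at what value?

set dose = 1

Intervening on infusion_rate: recovery_index = -3*infusion_rate + 289. Reaching 268 requires infusion_rate = 7, outside [-4, 5].
Intervening on dose: with other inputs at their observed values, recovery_index = dose + 267. Solving for 268 gives dose = 1, within [-4, 5].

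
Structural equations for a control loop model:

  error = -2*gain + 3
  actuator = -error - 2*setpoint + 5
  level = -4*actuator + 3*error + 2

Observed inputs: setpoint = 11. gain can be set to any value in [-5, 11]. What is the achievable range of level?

Substituting into the actuator equation gives actuator = 2*gain - 20.
This gives level = -14*gain + 91.
Linear in gain, so extremes are at the endpoints: gain = -5 gives level = 161; gain = 11 gives level = -63.

-63 to 161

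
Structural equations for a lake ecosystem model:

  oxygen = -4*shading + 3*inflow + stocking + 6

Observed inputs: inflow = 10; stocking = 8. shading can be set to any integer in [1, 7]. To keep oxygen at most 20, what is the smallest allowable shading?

Substituting into the oxygen equation gives oxygen = -4*shading + 44.
Require -4*shading + 44 ≤ 20, so shading ≥ 6.
The smallest integer in [1, 7] satisfying this is 6.

shading = 6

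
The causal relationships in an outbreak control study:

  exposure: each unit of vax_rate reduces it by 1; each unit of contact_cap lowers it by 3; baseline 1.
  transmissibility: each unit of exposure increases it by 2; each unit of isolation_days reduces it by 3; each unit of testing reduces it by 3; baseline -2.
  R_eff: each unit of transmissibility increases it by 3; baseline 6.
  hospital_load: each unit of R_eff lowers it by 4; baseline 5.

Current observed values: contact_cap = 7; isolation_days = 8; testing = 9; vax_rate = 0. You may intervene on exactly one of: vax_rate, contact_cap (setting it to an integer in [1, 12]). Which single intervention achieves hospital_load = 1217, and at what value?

set vax_rate = 5

Intervening on vax_rate: with other inputs at their observed values, hospital_load = 24*vax_rate + 1097. Solving for 1217 gives vax_rate = 5, within [1, 12].
Intervening on contact_cap: hospital_load = 72*contact_cap + 593. Reaching 1217 requires contact_cap = 26/3, not an integer.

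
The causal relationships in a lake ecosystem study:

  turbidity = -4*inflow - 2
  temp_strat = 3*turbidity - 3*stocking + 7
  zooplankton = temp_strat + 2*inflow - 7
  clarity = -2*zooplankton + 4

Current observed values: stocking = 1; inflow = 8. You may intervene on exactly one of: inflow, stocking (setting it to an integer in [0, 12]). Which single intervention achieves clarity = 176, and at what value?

Intervening on inflow: clarity = 20*inflow + 22. Reaching 176 requires inflow = 77/10, not an integer.
Intervening on stocking: with other inputs at their observed values, clarity = 6*stocking + 176. Solving for 176 gives stocking = 0, within [0, 12].

set stocking = 0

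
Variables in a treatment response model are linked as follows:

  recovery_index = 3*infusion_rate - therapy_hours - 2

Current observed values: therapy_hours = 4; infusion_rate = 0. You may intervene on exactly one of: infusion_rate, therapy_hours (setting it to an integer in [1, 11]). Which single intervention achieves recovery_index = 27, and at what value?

Intervening on infusion_rate: with other inputs at their observed values, recovery_index = 3*infusion_rate - 6. Solving for 27 gives infusion_rate = 11, within [1, 11].
Intervening on therapy_hours: recovery_index = -therapy_hours - 2. Reaching 27 requires therapy_hours = -29, outside [1, 11].

set infusion_rate = 11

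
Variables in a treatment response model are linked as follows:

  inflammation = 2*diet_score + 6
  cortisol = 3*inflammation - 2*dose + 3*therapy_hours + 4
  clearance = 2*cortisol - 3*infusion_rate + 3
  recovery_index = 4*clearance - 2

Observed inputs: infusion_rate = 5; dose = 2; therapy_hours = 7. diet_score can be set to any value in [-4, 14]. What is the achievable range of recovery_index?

Substituting into the cortisol equation gives cortisol = 6*diet_score + 39.
So clearance = 12*diet_score + 66.
Substituting into the recovery_index equation gives recovery_index = 48*diet_score + 262.
Linear in diet_score, so extremes are at the endpoints: diet_score = -4 gives recovery_index = 70; diet_score = 14 gives recovery_index = 934.

70 to 934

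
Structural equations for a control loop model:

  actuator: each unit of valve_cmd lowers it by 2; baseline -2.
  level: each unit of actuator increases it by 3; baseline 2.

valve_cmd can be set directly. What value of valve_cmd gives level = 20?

valve_cmd = -4

Substituting into the level equation gives level = -6*valve_cmd - 4.
Solve -6*valve_cmd - 4 = 20: valve_cmd = (20 + 4) / -6 = -4.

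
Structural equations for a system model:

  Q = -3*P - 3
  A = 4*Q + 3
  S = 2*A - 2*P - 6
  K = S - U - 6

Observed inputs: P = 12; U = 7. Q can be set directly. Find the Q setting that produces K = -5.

Intervening on Q fixes its value directly, overriding its dependence on P.
Substituting into the S equation gives S = 8*Q - 24.
This gives K = 8*Q - 37.
Solve 8*Q - 37 = -5: Q = (-5 + 37) / 8 = 4.

Q = 4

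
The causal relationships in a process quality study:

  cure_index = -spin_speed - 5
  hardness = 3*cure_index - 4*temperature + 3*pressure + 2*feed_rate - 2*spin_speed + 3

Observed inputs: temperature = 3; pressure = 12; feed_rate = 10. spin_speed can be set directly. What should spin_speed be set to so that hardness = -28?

spin_speed = 12

Substituting into the hardness equation gives hardness = -5*spin_speed + 32.
Solve -5*spin_speed + 32 = -28: spin_speed = (-28 - 32) / -5 = 12.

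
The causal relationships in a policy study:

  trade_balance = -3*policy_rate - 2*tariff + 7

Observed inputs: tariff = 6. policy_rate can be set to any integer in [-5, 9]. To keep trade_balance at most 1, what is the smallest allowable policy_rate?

policy_rate = -2

Substituting into the trade_balance equation gives trade_balance = -3*policy_rate - 5.
Require -3*policy_rate - 5 ≤ 1, so policy_rate ≥ -2.
The smallest integer in [-5, 9] satisfying this is -2.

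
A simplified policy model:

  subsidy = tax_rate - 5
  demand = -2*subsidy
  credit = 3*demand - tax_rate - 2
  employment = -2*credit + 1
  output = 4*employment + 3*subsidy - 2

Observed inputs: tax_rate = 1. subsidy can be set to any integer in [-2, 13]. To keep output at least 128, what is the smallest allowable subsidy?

subsidy = 2

Intervening on subsidy fixes its value directly, overriding its dependence on tax_rate.
Substituting into the credit equation gives credit = -6*subsidy - 3.
So employment = 12*subsidy + 7.
Substituting into the output equation gives output = 51*subsidy + 26.
Require 51*subsidy + 26 ≥ 128, so subsidy ≥ 2.
The smallest integer in [-2, 13] satisfying this is 2.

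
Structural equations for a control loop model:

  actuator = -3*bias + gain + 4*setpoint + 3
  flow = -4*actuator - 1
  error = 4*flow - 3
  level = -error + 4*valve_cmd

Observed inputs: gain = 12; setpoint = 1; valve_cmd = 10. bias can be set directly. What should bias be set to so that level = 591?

Substituting into the actuator equation gives actuator = -3*bias + 19.
flow becomes 12*bias - 77.
Substituting into the error equation gives error = 48*bias - 311.
level becomes -48*bias + 351.
Solve -48*bias + 351 = 591: bias = (591 - 351) / -48 = -5.

bias = -5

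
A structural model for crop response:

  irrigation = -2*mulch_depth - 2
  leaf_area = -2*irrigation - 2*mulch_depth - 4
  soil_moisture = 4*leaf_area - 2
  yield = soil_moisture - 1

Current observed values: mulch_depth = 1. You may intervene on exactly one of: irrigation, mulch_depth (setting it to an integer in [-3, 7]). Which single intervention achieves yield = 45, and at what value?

Intervening on irrigation: yield = -8*irrigation - 27. Reaching 45 requires irrigation = -9, outside [-3, 7].
Intervening on mulch_depth: with other inputs at their observed values, yield = 8*mulch_depth - 3. Solving for 45 gives mulch_depth = 6, within [-3, 7].

set mulch_depth = 6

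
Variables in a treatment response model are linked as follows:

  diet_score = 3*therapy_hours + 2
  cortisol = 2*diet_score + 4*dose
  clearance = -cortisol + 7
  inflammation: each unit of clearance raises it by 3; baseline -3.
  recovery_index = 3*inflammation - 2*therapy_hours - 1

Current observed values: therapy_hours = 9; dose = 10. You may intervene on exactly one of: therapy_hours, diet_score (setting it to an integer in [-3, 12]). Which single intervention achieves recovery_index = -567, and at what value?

set therapy_hours = 4

Intervening on therapy_hours: with other inputs at their observed values, recovery_index = -56*therapy_hours - 343. Solving for -567 gives therapy_hours = 4, within [-3, 12].
Intervening on diet_score: recovery_index = -18*diet_score - 325. Reaching -567 requires diet_score = 121/9, not an integer.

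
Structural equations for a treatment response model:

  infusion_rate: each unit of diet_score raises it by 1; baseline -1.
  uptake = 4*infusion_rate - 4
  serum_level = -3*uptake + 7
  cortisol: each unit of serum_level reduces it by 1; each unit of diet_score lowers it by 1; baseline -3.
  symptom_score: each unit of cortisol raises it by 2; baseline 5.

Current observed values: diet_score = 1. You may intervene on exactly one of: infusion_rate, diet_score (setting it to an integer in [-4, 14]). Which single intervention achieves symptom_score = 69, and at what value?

Intervening on infusion_rate: symptom_score = 24*infusion_rate - 41. Reaching 69 requires infusion_rate = 55/12, not an integer.
Intervening on diet_score: with other inputs at their observed values, symptom_score = 22*diet_score - 63. Solving for 69 gives diet_score = 6, within [-4, 14].

set diet_score = 6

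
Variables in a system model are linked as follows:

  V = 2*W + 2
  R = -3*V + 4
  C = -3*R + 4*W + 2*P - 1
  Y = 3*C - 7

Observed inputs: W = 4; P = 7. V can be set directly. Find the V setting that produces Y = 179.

Intervening on V fixes its value directly, overriding its dependence on W.
Substituting into the C equation gives C = 9*V + 17.
Substituting into the Y equation gives Y = 27*V + 44.
Solve 27*V + 44 = 179: V = (179 - 44) / 27 = 5.

V = 5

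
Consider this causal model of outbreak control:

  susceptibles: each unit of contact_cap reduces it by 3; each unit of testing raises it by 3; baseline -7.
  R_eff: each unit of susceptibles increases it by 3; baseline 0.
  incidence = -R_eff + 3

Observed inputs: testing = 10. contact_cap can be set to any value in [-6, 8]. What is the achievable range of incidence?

-120 to 6

Substituting into the susceptibles equation gives susceptibles = -3*contact_cap + 23.
This gives R_eff = -9*contact_cap + 69.
So incidence = 9*contact_cap - 66.
Linear in contact_cap, so extremes are at the endpoints: contact_cap = -6 gives incidence = -120; contact_cap = 8 gives incidence = 6.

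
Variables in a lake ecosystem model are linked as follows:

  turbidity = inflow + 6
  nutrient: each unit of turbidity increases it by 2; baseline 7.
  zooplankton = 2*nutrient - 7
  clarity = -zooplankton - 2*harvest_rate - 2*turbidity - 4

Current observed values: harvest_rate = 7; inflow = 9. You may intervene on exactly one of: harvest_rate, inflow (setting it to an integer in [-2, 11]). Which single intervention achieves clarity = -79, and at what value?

Intervening on harvest_rate: clarity = -2*harvest_rate - 101. Reaching -79 requires harvest_rate = -11, outside [-2, 11].
Intervening on inflow: with other inputs at their observed values, clarity = -6*inflow - 61. Solving for -79 gives inflow = 3, within [-2, 11].

set inflow = 3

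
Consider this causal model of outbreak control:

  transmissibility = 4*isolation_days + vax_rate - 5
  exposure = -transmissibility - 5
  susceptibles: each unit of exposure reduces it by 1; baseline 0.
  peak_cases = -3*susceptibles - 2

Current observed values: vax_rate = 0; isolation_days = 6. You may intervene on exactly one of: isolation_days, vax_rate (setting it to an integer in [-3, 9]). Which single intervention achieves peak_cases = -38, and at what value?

set isolation_days = 3

Intervening on isolation_days: with other inputs at their observed values, peak_cases = -12*isolation_days - 2. Solving for -38 gives isolation_days = 3, within [-3, 9].
Intervening on vax_rate: peak_cases = -3*vax_rate - 74. Reaching -38 requires vax_rate = -12, outside [-3, 9].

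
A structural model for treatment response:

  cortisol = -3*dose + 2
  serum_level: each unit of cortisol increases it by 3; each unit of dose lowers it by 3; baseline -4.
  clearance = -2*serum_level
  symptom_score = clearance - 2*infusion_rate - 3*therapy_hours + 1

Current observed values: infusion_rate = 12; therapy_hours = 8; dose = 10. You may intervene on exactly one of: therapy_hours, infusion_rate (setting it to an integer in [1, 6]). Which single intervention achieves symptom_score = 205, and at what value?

set infusion_rate = 4

Intervening on therapy_hours: symptom_score = -3*therapy_hours + 213. Reaching 205 requires therapy_hours = 8/3, not an integer.
Intervening on infusion_rate: with other inputs at their observed values, symptom_score = -2*infusion_rate + 213. Solving for 205 gives infusion_rate = 4, within [1, 6].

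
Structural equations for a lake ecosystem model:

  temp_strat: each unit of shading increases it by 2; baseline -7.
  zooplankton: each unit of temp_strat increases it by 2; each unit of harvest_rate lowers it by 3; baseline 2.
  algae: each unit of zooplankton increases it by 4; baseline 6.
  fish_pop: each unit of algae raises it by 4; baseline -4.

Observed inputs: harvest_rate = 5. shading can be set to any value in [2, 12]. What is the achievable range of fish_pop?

-284 to 356

Substituting into the zooplankton equation gives zooplankton = 4*shading - 27.
Substituting into the algae equation gives algae = 16*shading - 102.
Substituting into the fish_pop equation gives fish_pop = 64*shading - 412.
Linear in shading, so extremes are at the endpoints: shading = 2 gives fish_pop = -284; shading = 12 gives fish_pop = 356.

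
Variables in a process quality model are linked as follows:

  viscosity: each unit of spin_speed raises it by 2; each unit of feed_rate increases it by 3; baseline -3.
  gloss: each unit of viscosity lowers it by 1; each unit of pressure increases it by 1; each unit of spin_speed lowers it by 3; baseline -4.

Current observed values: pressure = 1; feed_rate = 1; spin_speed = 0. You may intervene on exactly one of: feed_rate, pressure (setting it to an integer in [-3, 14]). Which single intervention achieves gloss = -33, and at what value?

Intervening on feed_rate: with other inputs at their observed values, gloss = -3*feed_rate. Solving for -33 gives feed_rate = 11, within [-3, 14].
Intervening on pressure: gloss = pressure - 4. Reaching -33 requires pressure = -29, outside [-3, 14].

set feed_rate = 11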